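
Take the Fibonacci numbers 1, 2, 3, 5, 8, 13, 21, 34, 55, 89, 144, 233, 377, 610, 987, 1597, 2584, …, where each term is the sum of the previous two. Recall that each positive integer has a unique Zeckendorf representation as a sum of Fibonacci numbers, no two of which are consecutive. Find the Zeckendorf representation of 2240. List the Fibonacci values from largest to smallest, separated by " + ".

1597 + 610 + 21 + 8 + 3 + 1

take 1597 (≤ 2240); 2240 − 1597 = 643
take 610 (≤ 643); 643 − 610 = 33
take 21 (≤ 33); 33 − 21 = 12
take 8 (≤ 12); 12 − 8 = 4
take 3 (≤ 4); 4 − 3 = 1
take 1 (≤ 1); 1 − 1 = 0
So 2240 = 1597 + 610 + 21 + 8 + 3 + 1, with no two terms consecutive in the sequence.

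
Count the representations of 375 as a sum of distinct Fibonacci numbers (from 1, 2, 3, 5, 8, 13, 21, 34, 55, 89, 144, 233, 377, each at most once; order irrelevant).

Each representation comes from the Zeckendorf form by replacing some F_k with F_{k−1} + F_{k−2} where possible.
375 = 233+89+34+13+5+1 = 233+89+34+13+3+2+1 = 233+89+34+8+5+3+2+1 = 233+89+21+13+8+5+3+2+1 = … (2 more), for 6 in all.

6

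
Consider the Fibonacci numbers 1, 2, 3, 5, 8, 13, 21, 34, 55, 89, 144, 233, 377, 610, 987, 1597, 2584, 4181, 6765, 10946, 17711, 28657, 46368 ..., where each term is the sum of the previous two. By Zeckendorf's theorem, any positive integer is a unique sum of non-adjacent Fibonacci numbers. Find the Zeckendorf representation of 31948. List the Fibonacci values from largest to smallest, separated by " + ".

Greedy algorithm:
31948: greatest Fibonacci not exceeding it is 28657, leaving 3291
3291: greatest Fibonacci not exceeding it is 2584, leaving 707
707: greatest Fibonacci not exceeding it is 610, leaving 97
97: greatest Fibonacci not exceeding it is 89, leaving 8
8: greatest Fibonacci not exceeding it is 8, leaving 0
So 31948 = 28657 + 2584 + 610 + 89 + 8, with no two terms consecutive in the sequence.

28657 + 2584 + 610 + 89 + 8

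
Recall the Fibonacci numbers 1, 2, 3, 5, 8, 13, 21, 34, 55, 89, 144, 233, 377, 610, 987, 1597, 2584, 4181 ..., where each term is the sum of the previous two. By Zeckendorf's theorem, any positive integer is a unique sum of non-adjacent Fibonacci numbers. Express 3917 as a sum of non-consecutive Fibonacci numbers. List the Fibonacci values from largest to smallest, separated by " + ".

2584 + 987 + 233 + 89 + 21 + 3

Greedily peel off the largest Fibonacci term at each step:
subtract 2584 from 3917: 1333 remains
subtract 987 from 1333: 346 remains
subtract 233 from 346: 113 remains
subtract 89 from 113: 24 remains
subtract 21 from 24: 3 remains
subtract 3 from 3: 0 remains
So 3917 = 2584 + 987 + 233 + 89 + 21 + 3, with no two terms consecutive in the sequence.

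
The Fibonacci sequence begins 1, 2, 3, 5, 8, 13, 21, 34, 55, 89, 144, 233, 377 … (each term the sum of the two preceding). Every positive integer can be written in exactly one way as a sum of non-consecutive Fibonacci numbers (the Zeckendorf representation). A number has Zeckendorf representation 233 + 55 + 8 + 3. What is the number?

299

233 + 55 + 8 + 3 = 299.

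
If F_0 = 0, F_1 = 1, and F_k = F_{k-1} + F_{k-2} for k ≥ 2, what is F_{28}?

317811

Iterating the recurrence up to F_{24} = 46368 and F_{23} = 28657:
F_{25} = F_{24} + F_{23} = 46368 + 28657 = 75025
F_{26} = F_{25} + F_{24} = 75025 + 46368 = 121393
F_{27} = F_{26} + F_{25} = 121393 + 75025 = 196418
F_{28} = F_{27} + F_{26} = 196418 + 121393 = 317811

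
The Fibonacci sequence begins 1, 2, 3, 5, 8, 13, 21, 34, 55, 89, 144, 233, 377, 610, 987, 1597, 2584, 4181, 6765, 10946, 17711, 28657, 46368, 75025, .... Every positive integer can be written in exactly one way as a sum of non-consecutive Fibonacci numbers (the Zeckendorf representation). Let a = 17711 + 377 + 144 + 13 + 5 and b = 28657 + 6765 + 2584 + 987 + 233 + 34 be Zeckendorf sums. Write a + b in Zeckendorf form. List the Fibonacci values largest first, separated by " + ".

The two numbers are 18250 and 39260, so their sum is 57510.
Repeatedly subtract the largest Fibonacci number that fits:
take 46368 (≤ 57510); 57510 − 46368 = 11142
take 10946 (≤ 11142); 11142 − 10946 = 196
take 144 (≤ 196); 196 − 144 = 52
take 34 (≤ 52); 52 − 34 = 18
take 13 (≤ 18); 18 − 13 = 5
take 5 (≤ 5); 5 − 5 = 0

46368 + 10946 + 144 + 34 + 13 + 5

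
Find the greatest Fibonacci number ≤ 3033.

2584

2584 ≤ 3033 < 4181, so the largest Fibonacci number not exceeding 3033 is 2584.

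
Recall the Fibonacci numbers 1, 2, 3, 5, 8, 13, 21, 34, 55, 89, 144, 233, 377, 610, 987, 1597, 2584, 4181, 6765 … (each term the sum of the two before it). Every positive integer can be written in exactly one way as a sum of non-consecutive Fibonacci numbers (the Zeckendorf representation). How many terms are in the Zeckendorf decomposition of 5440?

5

Greedy algorithm:
4181 ≤ 5440 < 6765, so take 4181; remainder 1259
987 ≤ 1259 < 1597, so take 987; remainder 272
233 ≤ 272 < 377, so take 233; remainder 39
34 ≤ 39 < 55, so take 34; remainder 5
5 ≤ 5 < 8, so take 5; remainder 0
5440 = 4181 + 987 + 233 + 34 + 5, which has 5 terms.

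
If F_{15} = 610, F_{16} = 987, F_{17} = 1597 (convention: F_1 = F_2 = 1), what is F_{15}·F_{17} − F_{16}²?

610·1597 − 987² = 974170 − 974169 = 1. (Cassini's identity: F_{k−1}F_{k+1} − F_k² = (−1)^k.)

1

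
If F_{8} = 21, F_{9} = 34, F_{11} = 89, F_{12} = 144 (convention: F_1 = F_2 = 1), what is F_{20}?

By the addition formula F_{m+n} = F_m F_{n+1} + F_{m−1} F_n with m=12, n=8: F_{20} = 144·34 + 89·21 = 4896 + 1869 = 6765.

6765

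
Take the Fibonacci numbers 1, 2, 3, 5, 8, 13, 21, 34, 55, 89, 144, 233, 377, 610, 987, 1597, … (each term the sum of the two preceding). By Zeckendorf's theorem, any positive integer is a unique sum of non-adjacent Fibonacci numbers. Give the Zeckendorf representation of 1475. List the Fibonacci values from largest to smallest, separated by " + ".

987 + 377 + 89 + 21 + 1

Repeatedly subtract the largest Fibonacci number that fits:
subtract 987 from 1475: 488 remains
subtract 377 from 488: 111 remains
subtract 89 from 111: 22 remains
subtract 21 from 22: 1 remains
subtract 1 from 1: 0 remains
So 1475 = 987 + 377 + 89 + 21 + 1, with no two terms consecutive in the sequence.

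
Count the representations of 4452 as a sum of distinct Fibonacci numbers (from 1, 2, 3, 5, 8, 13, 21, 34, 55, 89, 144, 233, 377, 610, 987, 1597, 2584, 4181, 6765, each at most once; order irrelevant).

29

Starting from the Zeckendorf form and repeatedly splitting a term F_k into F_{k−1} + F_{k−2} (when neither is already used) reaches every representation.
4452 = 4181+233+34+3+1 = 4181+233+21+13+3+1 = 4181+144+89+34+3+1 = 2584+1597+233+34+3+1 = 4181+233+21+8+5+3+1 = … (24 more), for 29 in all.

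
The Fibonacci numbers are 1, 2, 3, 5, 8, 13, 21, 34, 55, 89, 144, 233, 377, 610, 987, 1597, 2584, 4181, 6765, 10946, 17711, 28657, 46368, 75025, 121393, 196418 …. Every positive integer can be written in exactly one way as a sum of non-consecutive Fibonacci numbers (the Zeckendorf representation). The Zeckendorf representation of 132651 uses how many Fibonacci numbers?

121393 ≤ 132651 < 196418, so take 121393; remainder 11258
10946 ≤ 11258 < 17711, so take 10946; remainder 312
233 ≤ 312 < 377, so take 233; remainder 79
55 ≤ 79 < 89, so take 55; remainder 24
21 ≤ 24 < 34, so take 21; remainder 3
3 ≤ 3 < 5, so take 3; remainder 0
132651 = 121393 + 10946 + 233 + 55 + 21 + 3, which has 6 terms.

6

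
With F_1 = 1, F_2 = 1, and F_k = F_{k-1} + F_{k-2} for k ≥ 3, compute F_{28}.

317811

Iterating the recurrence up to F_{20} = 6765 and F_{19} = 4181:
F_{21} = F_{20} + F_{19} = 6765 + 4181 = 10946
F_{22} = F_{21} + F_{20} = 10946 + 6765 = 17711
F_{23} = F_{22} + F_{21} = 17711 + 10946 = 28657
F_{24} = F_{23} + F_{22} = 28657 + 17711 = 46368
F_{25} = F_{24} + F_{23} = 46368 + 28657 = 75025
F_{26} = F_{25} + F_{24} = 75025 + 46368 = 121393
F_{27} = F_{26} + F_{25} = 121393 + 75025 = 196418
F_{28} = F_{27} + F_{26} = 196418 + 121393 = 317811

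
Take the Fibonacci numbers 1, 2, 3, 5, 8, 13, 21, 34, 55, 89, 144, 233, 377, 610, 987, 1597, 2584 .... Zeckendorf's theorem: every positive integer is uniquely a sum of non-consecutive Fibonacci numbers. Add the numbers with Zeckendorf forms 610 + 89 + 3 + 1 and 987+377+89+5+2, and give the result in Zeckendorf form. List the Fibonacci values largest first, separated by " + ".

1597 + 377 + 144 + 34 + 8 + 3

The two numbers are 703 and 1460, so their sum is 2163.
2163 − 1597 = 566
566 − 377 = 189
189 − 144 = 45
45 − 34 = 11
11 − 8 = 3
3 − 3 = 0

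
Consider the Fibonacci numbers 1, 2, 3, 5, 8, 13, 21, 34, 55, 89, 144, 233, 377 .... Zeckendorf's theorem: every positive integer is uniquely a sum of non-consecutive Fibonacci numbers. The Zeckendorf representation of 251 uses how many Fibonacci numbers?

Greedy algorithm:
subtract 233 from 251: 18 remains
subtract 13 from 18: 5 remains
subtract 5 from 5: 0 remains
251 = 233 + 13 + 5, which has 3 terms.

3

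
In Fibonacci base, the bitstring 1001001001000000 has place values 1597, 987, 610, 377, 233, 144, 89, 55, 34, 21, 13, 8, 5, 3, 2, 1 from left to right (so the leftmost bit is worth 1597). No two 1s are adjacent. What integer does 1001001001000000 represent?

Summing the place values of the 1 bits: 1597 + 377 + 89 + 21 = 2084.

2084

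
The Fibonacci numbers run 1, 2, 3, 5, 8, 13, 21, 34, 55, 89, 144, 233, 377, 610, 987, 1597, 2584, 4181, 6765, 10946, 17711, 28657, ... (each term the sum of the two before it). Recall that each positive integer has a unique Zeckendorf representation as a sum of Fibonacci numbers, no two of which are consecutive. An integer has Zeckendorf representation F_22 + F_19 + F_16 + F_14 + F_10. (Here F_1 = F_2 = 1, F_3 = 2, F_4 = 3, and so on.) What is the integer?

23311

F_22 + F_19 + F_16 + F_14 + F_10 = 17711 + 4181 + 987 + 377 + 55 = 23311.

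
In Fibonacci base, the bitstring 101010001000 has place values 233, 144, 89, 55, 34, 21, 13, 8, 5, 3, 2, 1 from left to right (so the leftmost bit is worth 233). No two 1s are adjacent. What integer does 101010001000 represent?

361

Summing the place values of the 1 bits: 233 + 89 + 34 + 5 = 361.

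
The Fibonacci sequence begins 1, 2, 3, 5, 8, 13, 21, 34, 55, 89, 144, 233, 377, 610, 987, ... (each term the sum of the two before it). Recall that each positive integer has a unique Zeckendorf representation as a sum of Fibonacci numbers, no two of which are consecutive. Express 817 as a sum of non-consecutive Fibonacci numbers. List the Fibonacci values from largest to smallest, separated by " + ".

610 + 144 + 55 + 8

Greedily peel off the largest Fibonacci term at each step:
subtract 610 from 817: 207 remains
subtract 144 from 207: 63 remains
subtract 55 from 63: 8 remains
subtract 8 from 8: 0 remains
So 817 = 610 + 144 + 55 + 8, with no two terms consecutive in the sequence.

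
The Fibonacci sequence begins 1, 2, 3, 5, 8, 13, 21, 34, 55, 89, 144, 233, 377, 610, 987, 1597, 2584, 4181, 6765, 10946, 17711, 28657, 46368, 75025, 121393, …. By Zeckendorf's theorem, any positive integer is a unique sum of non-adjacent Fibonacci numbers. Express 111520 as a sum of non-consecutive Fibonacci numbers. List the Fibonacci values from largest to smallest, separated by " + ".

75025 + 28657 + 6765 + 987 + 55 + 21 + 8 + 2

Repeatedly subtract the largest Fibonacci number that fits:
take 75025 (≤ 111520); 111520 − 75025 = 36495
take 28657 (≤ 36495); 36495 − 28657 = 7838
take 6765 (≤ 7838); 7838 − 6765 = 1073
take 987 (≤ 1073); 1073 − 987 = 86
take 55 (≤ 86); 86 − 55 = 31
take 21 (≤ 31); 31 − 21 = 10
take 8 (≤ 10); 10 − 8 = 2
take 2 (≤ 2); 2 − 2 = 0
So 111520 = 75025 + 28657 + 6765 + 987 + 55 + 21 + 8 + 2, with no two terms consecutive in the sequence.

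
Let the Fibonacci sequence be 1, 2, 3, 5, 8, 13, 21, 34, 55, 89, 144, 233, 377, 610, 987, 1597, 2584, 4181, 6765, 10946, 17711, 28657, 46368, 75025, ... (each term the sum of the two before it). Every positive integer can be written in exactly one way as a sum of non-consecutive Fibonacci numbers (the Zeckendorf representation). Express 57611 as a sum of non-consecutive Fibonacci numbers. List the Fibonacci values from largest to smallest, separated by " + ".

57611: greatest Fibonacci not exceeding it is 46368, leaving 11243
11243: greatest Fibonacci not exceeding it is 10946, leaving 297
297: greatest Fibonacci not exceeding it is 233, leaving 64
64: greatest Fibonacci not exceeding it is 55, leaving 9
9: greatest Fibonacci not exceeding it is 8, leaving 1
1: greatest Fibonacci not exceeding it is 1, leaving 0
So 57611 = 46368 + 10946 + 233 + 55 + 8 + 1, with no two terms consecutive in the sequence.

46368 + 10946 + 233 + 55 + 8 + 1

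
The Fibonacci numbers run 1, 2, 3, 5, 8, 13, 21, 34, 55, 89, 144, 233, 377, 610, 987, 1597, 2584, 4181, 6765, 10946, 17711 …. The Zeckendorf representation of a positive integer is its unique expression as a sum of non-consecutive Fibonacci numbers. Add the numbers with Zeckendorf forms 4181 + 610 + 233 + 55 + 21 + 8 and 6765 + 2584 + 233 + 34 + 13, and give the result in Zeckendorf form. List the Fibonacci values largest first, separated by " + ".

The two numbers are 5108 and 9629, so their sum is 14737.
largest Fibonacci ≤ 14737 is 10946; 14737 − 10946 = 3791
largest Fibonacci ≤ 3791 is 2584; 3791 − 2584 = 1207
largest Fibonacci ≤ 1207 is 987; 1207 − 987 = 220
largest Fibonacci ≤ 220 is 144; 220 − 144 = 76
largest Fibonacci ≤ 76 is 55; 76 − 55 = 21
largest Fibonacci ≤ 21 is 21; 21 − 21 = 0

10946 + 2584 + 987 + 144 + 55 + 21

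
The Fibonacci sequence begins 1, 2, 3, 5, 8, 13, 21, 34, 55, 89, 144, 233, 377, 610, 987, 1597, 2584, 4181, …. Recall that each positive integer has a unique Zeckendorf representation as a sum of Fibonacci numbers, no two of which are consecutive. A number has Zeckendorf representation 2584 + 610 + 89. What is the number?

3283

2584 + 610 + 89 = 3283.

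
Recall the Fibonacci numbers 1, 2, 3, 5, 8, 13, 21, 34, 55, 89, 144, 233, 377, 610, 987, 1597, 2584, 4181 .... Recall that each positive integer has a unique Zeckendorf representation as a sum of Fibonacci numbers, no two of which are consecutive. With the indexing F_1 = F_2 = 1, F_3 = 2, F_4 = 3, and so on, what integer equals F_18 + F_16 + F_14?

F_18 + F_16 + F_14 = 2584 + 987 + 377 = 3948.

3948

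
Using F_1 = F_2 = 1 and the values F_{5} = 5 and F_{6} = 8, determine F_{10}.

By the doubling identity F_{2k} = F_k(2F_{k+1} − F_k): F_{10} = 5·(2·8 − 5) = 5·11 = 55.

55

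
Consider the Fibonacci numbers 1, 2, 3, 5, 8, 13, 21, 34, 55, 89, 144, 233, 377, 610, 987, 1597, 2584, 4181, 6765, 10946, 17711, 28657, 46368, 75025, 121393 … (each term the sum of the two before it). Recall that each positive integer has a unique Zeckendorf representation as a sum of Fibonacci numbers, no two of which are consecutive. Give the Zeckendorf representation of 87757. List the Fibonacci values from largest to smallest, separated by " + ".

Greedily peel off the largest Fibonacci term at each step:
75025 ≤ 87757 < 121393, so take 75025; remainder 12732
10946 ≤ 12732 < 17711, so take 10946; remainder 1786
1597 ≤ 1786 < 2584, so take 1597; remainder 189
144 ≤ 189 < 233, so take 144; remainder 45
34 ≤ 45 < 55, so take 34; remainder 11
8 ≤ 11 < 13, so take 8; remainder 3
3 ≤ 3 < 5, so take 3; remainder 0
So 87757 = 75025 + 10946 + 1597 + 144 + 34 + 8 + 3, with no two terms consecutive in the sequence.

75025 + 10946 + 1597 + 144 + 34 + 8 + 3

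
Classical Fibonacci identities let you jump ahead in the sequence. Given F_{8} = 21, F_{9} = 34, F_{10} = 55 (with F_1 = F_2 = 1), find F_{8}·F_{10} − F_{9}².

-1

21·55 − 34² = 1155 − 1156 = -1. (Cassini's identity: F_{k−1}F_{k+1} − F_k² = (−1)^k.)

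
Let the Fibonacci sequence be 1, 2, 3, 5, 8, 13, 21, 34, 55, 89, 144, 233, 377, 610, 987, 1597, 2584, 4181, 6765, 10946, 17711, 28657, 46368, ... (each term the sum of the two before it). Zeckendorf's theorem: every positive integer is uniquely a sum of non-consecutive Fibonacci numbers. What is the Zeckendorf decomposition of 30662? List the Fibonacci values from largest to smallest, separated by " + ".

28657 + 1597 + 377 + 21 + 8 + 2

subtract 28657 from 30662: 2005 remains
subtract 1597 from 2005: 408 remains
subtract 377 from 408: 31 remains
subtract 21 from 31: 10 remains
subtract 8 from 10: 2 remains
subtract 2 from 2: 0 remains
So 30662 = 28657 + 1597 + 377 + 21 + 8 + 2, with no two terms consecutive in the sequence.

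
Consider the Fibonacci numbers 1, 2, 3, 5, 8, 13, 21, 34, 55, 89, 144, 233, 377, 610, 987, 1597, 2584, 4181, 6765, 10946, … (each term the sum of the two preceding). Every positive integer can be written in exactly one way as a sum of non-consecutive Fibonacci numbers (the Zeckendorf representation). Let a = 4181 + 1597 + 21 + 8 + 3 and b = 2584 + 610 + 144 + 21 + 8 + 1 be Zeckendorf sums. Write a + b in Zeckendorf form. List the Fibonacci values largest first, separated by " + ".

6765 + 1597 + 610 + 144 + 55 + 5 + 2

The two numbers are 5810 and 3368, so their sum is 9178.
subtract 6765 from 9178: 2413 remains
subtract 1597 from 2413: 816 remains
subtract 610 from 816: 206 remains
subtract 144 from 206: 62 remains
subtract 55 from 62: 7 remains
subtract 5 from 7: 2 remains
subtract 2 from 2: 0 remains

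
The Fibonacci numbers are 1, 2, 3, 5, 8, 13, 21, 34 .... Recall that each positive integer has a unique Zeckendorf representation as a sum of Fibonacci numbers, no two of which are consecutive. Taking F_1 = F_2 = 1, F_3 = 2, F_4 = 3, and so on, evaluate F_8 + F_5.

F_8 + F_5 = 21 + 5 = 26.

26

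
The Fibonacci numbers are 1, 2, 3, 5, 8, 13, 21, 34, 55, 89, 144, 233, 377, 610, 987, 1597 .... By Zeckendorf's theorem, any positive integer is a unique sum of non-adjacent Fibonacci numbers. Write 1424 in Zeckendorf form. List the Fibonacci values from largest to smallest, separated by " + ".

take 987 (≤ 1424); 1424 − 987 = 437
take 377 (≤ 437); 437 − 377 = 60
take 55 (≤ 60); 60 − 55 = 5
take 5 (≤ 5); 5 − 5 = 0
So 1424 = 987 + 377 + 55 + 5, with no two terms consecutive in the sequence.

987 + 377 + 55 + 5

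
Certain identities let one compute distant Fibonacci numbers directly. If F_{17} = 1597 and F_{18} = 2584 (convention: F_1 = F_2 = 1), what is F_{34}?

5702887

By the doubling identity F_{2k} = F_k(2F_{k+1} − F_k): F_{34} = 1597·(2·2584 − 1597) = 1597·3571 = 5702887.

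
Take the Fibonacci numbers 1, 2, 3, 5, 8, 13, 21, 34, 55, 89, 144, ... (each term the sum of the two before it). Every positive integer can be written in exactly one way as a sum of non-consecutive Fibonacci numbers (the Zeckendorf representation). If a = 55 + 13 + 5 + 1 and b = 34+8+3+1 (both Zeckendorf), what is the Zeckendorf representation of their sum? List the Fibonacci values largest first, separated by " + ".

89 + 21 + 8 + 2

The two numbers are 74 and 46, so their sum is 120.
Repeatedly subtract the largest Fibonacci number that fits:
120 − 89 = 31
31 − 21 = 10
10 − 8 = 2
2 − 2 = 0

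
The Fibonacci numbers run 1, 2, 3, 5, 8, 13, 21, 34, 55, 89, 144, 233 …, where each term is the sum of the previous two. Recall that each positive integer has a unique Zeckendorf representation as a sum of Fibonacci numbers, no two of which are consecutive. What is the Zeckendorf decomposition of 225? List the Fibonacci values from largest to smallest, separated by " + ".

144 + 55 + 21 + 5

Repeatedly subtract the largest Fibonacci number that fits:
subtract 144 from 225: 81 remains
subtract 55 from 81: 26 remains
subtract 21 from 26: 5 remains
subtract 5 from 5: 0 remains
So 225 = 144 + 55 + 21 + 5, with no two terms consecutive in the sequence.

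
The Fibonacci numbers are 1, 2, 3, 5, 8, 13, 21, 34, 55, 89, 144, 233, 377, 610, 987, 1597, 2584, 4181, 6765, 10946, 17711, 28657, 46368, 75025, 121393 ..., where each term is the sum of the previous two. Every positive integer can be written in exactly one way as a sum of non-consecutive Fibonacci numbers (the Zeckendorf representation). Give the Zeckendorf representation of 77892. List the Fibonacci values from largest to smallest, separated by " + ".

75025 + 2584 + 233 + 34 + 13 + 3

Greedy algorithm:
77892: greatest Fibonacci not exceeding it is 75025, leaving 2867
2867: greatest Fibonacci not exceeding it is 2584, leaving 283
283: greatest Fibonacci not exceeding it is 233, leaving 50
50: greatest Fibonacci not exceeding it is 34, leaving 16
16: greatest Fibonacci not exceeding it is 13, leaving 3
3: greatest Fibonacci not exceeding it is 3, leaving 0
So 77892 = 75025 + 2584 + 233 + 34 + 13 + 3, with no two terms consecutive in the sequence.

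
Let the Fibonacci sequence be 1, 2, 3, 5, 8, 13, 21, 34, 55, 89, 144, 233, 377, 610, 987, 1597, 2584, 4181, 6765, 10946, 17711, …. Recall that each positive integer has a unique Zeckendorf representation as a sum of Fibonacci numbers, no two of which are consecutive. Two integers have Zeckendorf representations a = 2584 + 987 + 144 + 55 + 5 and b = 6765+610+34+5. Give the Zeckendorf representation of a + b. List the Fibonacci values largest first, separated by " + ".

10946 + 233 + 8 + 2

The two numbers are 3775 and 7414, so their sum is 11189.
subtract 10946 from 11189: 243 remains
subtract 233 from 243: 10 remains
subtract 8 from 10: 2 remains
subtract 2 from 2: 0 remains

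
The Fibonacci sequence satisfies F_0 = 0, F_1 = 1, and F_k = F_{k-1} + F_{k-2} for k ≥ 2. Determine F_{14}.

Iterating the recurrence up to F_{9} = 34 and F_{8} = 21:
F_{10} = F_{9} + F_{8} = 34 + 21 = 55
F_{11} = F_{10} + F_{9} = 55 + 34 = 89
F_{12} = F_{11} + F_{10} = 89 + 55 = 144
F_{13} = F_{12} + F_{11} = 144 + 89 = 233
F_{14} = F_{13} + F_{12} = 233 + 144 = 377

377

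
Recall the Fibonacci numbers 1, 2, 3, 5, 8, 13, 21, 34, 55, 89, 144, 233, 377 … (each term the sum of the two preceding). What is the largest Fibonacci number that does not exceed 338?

233

233 ≤ 338 < 377, so the largest Fibonacci number not exceeding 338 is 233.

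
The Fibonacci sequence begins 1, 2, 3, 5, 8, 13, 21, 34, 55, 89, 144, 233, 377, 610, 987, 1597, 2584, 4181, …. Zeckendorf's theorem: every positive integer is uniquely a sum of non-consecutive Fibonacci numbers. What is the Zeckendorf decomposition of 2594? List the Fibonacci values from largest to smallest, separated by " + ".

Greedy algorithm:
take 2584 (≤ 2594); 2594 − 2584 = 10
take 8 (≤ 10); 10 − 8 = 2
take 2 (≤ 2); 2 − 2 = 0
So 2594 = 2584 + 8 + 2, with no two terms consecutive in the sequence.

2584 + 8 + 2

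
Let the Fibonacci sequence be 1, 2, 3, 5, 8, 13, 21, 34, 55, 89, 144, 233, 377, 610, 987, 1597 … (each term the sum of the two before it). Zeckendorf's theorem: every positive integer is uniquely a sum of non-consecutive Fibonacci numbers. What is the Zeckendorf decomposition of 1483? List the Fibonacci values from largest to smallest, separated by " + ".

987 + 377 + 89 + 21 + 8 + 1

987 ≤ 1483 < 1597, so take 987; remainder 496
377 ≤ 496 < 610, so take 377; remainder 119
89 ≤ 119 < 144, so take 89; remainder 30
21 ≤ 30 < 34, so take 21; remainder 9
8 ≤ 9 < 13, so take 8; remainder 1
1 ≤ 1 < 2, so take 1; remainder 0
So 1483 = 987 + 377 + 89 + 21 + 8 + 1, with no two terms consecutive in the sequence.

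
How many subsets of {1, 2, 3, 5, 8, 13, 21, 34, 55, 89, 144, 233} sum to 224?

4

Starting from the Zeckendorf form and repeatedly splitting a term F_k into F_{k−1} + F_{k−2} (when neither is already used) reaches every representation.
224 = 144+55+21+3+1 = 144+55+13+8+3+1 = 144+34+21+13+8+3+1 = … (1 more), for 4 in all.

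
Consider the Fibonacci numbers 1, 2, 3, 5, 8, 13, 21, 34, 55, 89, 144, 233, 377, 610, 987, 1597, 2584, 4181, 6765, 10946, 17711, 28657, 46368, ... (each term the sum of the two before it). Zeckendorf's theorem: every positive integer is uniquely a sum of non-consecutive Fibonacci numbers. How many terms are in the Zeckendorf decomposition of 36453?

28657 ≤ 36453 < 46368, so take 28657; remainder 7796
6765 ≤ 7796 < 10946, so take 6765; remainder 1031
987 ≤ 1031 < 1597, so take 987; remainder 44
34 ≤ 44 < 55, so take 34; remainder 10
8 ≤ 10 < 13, so take 8; remainder 2
2 ≤ 2 < 3, so take 2; remainder 0
36453 = 28657 + 6765 + 987 + 34 + 8 + 2, which has 6 terms.

6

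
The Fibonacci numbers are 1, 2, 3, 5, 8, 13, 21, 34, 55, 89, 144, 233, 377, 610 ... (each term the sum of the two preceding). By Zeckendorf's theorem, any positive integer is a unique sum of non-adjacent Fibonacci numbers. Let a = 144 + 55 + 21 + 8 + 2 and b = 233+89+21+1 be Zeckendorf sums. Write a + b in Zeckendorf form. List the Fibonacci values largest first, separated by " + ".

377 + 144 + 34 + 13 + 5 + 1

The two numbers are 230 and 344, so their sum is 574.
take 377 (≤ 574); 574 − 377 = 197
take 144 (≤ 197); 197 − 144 = 53
take 34 (≤ 53); 53 − 34 = 19
take 13 (≤ 19); 19 − 13 = 6
take 5 (≤ 6); 6 − 5 = 1
take 1 (≤ 1); 1 − 1 = 0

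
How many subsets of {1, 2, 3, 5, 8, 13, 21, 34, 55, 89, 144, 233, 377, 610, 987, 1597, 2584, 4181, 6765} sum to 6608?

40

6608 = 4181+1597+610+144+55+21 = 4181+1597+610+144+55+13+8 = 4181+1597+377+233+144+55+21 = 4181+1597+610+144+55+13+5+3 = 4181+1597+610+144+34+21+13+8 = … (35 more), for 40 in all.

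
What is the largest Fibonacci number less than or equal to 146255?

121393 ≤ 146255 < 196418, so the largest Fibonacci number not exceeding 146255 is 121393.

121393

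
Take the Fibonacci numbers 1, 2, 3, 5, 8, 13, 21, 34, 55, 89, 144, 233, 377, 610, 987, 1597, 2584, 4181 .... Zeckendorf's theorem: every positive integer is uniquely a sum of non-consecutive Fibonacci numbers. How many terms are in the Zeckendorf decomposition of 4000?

6

largest Fibonacci ≤ 4000 is 2584; 4000 − 2584 = 1416
largest Fibonacci ≤ 1416 is 987; 1416 − 987 = 429
largest Fibonacci ≤ 429 is 377; 429 − 377 = 52
largest Fibonacci ≤ 52 is 34; 52 − 34 = 18
largest Fibonacci ≤ 18 is 13; 18 − 13 = 5
largest Fibonacci ≤ 5 is 5; 5 − 5 = 0
4000 = 2584 + 987 + 377 + 34 + 13 + 5, which has 6 terms.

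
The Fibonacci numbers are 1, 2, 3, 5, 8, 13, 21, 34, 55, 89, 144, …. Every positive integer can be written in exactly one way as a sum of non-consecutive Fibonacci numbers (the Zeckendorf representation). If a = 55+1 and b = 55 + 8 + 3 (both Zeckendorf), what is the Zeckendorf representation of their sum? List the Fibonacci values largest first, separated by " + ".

89 + 21 + 8 + 3 + 1

The two numbers are 56 and 66, so their sum is 122.
Greedy algorithm:
89 ≤ 122 < 144, so take 89; remainder 33
21 ≤ 33 < 34, so take 21; remainder 12
8 ≤ 12 < 13, so take 8; remainder 4
3 ≤ 4 < 5, so take 3; remainder 1
1 ≤ 1 < 2, so take 1; remainder 0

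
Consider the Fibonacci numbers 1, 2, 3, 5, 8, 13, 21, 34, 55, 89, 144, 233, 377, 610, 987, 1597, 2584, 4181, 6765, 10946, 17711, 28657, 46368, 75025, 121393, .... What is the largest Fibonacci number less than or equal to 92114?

75025

75025 ≤ 92114 < 121393, so the largest Fibonacci number not exceeding 92114 is 75025.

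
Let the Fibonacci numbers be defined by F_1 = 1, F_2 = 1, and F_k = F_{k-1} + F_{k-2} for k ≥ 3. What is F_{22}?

17711

Iterating the recurrence up to F_{15} = 610 and F_{14} = 377:
F_{16} = F_{15} + F_{14} = 610 + 377 = 987
F_{17} = F_{16} + F_{15} = 987 + 610 = 1597
F_{18} = F_{17} + F_{16} = 1597 + 987 = 2584
F_{19} = F_{18} + F_{17} = 2584 + 1597 = 4181
F_{20} = F_{19} + F_{18} = 4181 + 2584 = 6765
F_{21} = F_{20} + F_{19} = 6765 + 4181 = 10946
F_{22} = F_{21} + F_{20} = 10946 + 6765 = 17711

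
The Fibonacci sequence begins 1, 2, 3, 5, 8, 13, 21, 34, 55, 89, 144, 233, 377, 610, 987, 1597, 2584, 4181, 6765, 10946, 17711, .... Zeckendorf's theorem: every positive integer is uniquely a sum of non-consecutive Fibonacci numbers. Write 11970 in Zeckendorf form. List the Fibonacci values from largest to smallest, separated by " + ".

10946 + 987 + 34 + 3

Greedy algorithm:
largest Fibonacci ≤ 11970 is 10946; 11970 − 10946 = 1024
largest Fibonacci ≤ 1024 is 987; 1024 − 987 = 37
largest Fibonacci ≤ 37 is 34; 37 − 34 = 3
largest Fibonacci ≤ 3 is 3; 3 − 3 = 0
So 11970 = 10946 + 987 + 34 + 3, with no two terms consecutive in the sequence.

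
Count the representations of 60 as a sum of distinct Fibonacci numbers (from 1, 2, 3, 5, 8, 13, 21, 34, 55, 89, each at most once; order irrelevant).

6

Starting from the Zeckendorf form and repeatedly splitting a term F_k into F_{k−1} + F_{k−2} (when neither is already used) reaches every representation.
60 = 55+5 = 55+3+2 = 34+21+5 = 34+21+3+2 = 34+13+8+5 = … (1 more), for 6 in all.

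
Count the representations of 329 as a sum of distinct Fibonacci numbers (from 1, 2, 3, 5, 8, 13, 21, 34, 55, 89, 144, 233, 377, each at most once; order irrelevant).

329 = 233+89+5+2 = 233+55+34+5+2 = 233+55+21+13+5+2 = … (2 more), for 5 in all.

5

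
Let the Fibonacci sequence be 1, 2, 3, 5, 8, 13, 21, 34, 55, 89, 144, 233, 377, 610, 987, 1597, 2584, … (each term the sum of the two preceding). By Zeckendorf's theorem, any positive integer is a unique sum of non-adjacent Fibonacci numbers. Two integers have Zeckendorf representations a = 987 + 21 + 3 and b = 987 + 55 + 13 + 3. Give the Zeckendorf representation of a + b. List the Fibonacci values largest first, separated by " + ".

1597 + 377 + 89 + 5 + 1

The two numbers are 1011 and 1058, so their sum is 2069.
Greedily peel off the largest Fibonacci term at each step:
largest Fibonacci ≤ 2069 is 1597; 2069 − 1597 = 472
largest Fibonacci ≤ 472 is 377; 472 − 377 = 95
largest Fibonacci ≤ 95 is 89; 95 − 89 = 6
largest Fibonacci ≤ 6 is 5; 6 − 5 = 1
largest Fibonacci ≤ 1 is 1; 1 − 1 = 0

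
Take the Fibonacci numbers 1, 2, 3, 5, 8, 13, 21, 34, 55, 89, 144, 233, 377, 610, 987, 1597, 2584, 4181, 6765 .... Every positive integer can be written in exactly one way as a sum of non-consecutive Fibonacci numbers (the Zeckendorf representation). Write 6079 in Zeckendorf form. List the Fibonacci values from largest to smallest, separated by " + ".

Greedy algorithm:
6079: greatest Fibonacci not exceeding it is 4181, leaving 1898
1898: greatest Fibonacci not exceeding it is 1597, leaving 301
301: greatest Fibonacci not exceeding it is 233, leaving 68
68: greatest Fibonacci not exceeding it is 55, leaving 13
13: greatest Fibonacci not exceeding it is 13, leaving 0
So 6079 = 4181 + 1597 + 233 + 55 + 13, with no two terms consecutive in the sequence.

4181 + 1597 + 233 + 55 + 13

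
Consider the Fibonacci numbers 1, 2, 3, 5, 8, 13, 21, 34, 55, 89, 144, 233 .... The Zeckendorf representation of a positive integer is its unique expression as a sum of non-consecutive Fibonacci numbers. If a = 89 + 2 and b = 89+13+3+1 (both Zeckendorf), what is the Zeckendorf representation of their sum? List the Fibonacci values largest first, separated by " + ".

144 + 34 + 13 + 5 + 1

The two numbers are 91 and 106, so their sum is 197.
largest Fibonacci ≤ 197 is 144; 197 − 144 = 53
largest Fibonacci ≤ 53 is 34; 53 − 34 = 19
largest Fibonacci ≤ 19 is 13; 19 − 13 = 6
largest Fibonacci ≤ 6 is 5; 6 − 5 = 1
largest Fibonacci ≤ 1 is 1; 1 − 1 = 0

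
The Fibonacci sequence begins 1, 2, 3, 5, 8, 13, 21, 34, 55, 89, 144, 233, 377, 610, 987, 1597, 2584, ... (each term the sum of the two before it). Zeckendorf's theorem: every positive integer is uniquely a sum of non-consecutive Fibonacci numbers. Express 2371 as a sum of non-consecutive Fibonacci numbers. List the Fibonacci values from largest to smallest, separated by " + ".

1597 + 610 + 144 + 13 + 5 + 2

Greedy algorithm:
2371: greatest Fibonacci not exceeding it is 1597, leaving 774
774: greatest Fibonacci not exceeding it is 610, leaving 164
164: greatest Fibonacci not exceeding it is 144, leaving 20
20: greatest Fibonacci not exceeding it is 13, leaving 7
7: greatest Fibonacci not exceeding it is 5, leaving 2
2: greatest Fibonacci not exceeding it is 2, leaving 0
So 2371 = 1597 + 610 + 144 + 13 + 5 + 2, with no two terms consecutive in the sequence.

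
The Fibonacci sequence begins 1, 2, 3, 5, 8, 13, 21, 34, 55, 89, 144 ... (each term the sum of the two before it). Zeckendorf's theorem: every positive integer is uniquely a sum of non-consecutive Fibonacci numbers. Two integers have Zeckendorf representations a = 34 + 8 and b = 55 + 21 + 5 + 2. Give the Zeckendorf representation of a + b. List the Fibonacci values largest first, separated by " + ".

89 + 34 + 2

The two numbers are 42 and 83, so their sum is 125.
Greedily peel off the largest Fibonacci term at each step:
125 − 89 = 36
36 − 34 = 2
2 − 2 = 0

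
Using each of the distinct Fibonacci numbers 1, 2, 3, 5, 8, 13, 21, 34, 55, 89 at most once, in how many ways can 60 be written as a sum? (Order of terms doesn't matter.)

6

Starting from the Zeckendorf form and repeatedly splitting a term F_k into F_{k−1} + F_{k−2} (when neither is already used) reaches every representation.
60 = 55+5 = 55+3+2 = 34+21+5 = 34+21+3+2 = 34+13+8+5 = … (1 more), for 6 in all.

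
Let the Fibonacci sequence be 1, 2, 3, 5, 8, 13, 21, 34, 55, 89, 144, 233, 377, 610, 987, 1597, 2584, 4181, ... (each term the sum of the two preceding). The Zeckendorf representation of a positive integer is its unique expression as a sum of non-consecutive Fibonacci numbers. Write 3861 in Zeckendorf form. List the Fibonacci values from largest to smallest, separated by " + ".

2584 + 987 + 233 + 55 + 2

3861: greatest Fibonacci not exceeding it is 2584, leaving 1277
1277: greatest Fibonacci not exceeding it is 987, leaving 290
290: greatest Fibonacci not exceeding it is 233, leaving 57
57: greatest Fibonacci not exceeding it is 55, leaving 2
2: greatest Fibonacci not exceeding it is 2, leaving 0
So 3861 = 2584 + 987 + 233 + 55 + 2, with no two terms consecutive in the sequence.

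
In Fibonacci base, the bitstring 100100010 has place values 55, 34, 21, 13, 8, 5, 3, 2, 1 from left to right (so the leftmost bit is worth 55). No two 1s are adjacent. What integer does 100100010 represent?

Summing the place values of the 1 bits: 55 + 13 + 2 = 70.

70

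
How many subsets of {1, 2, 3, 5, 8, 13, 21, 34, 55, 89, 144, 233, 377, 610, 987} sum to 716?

13

Each representation comes from the Zeckendorf form by replacing some F_k with F_{k−1} + F_{k−2} where possible.
716 = 610+89+13+3+1 = 610+89+8+5+3+1 = 610+55+34+13+3+1 = 377+233+89+13+3+1 = 610+55+34+8+5+3+1 = … (8 more), for 13 in all.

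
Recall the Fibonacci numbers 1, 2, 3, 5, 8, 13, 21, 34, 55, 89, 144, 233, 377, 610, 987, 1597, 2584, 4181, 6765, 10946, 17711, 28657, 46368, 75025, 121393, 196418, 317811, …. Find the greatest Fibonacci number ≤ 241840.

196418

196418 ≤ 241840 < 317811, so the largest Fibonacci number not exceeding 241840 is 196418.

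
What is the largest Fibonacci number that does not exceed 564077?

514229

514229 ≤ 564077 < 832040, so the largest Fibonacci number not exceeding 564077 is 514229.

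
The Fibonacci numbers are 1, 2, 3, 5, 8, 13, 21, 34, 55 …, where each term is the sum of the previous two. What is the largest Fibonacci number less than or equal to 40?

34 ≤ 40 < 55, so the largest Fibonacci number not exceeding 40 is 34.

34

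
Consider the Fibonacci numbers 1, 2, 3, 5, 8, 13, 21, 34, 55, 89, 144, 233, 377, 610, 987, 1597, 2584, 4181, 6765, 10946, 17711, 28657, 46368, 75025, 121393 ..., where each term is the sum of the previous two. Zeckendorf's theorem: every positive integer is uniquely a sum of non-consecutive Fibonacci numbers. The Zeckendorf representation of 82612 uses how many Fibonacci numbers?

82612 − 75025 = 7587
7587 − 6765 = 822
822 − 610 = 212
212 − 144 = 68
68 − 55 = 13
13 − 13 = 0
82612 = 75025 + 6765 + 610 + 144 + 55 + 13, which has 6 terms.

6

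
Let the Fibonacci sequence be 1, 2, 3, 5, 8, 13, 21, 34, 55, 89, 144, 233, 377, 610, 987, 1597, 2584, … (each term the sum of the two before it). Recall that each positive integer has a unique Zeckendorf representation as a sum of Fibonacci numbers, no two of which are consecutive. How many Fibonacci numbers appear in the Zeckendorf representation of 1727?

5

Greedy algorithm:
subtract 1597 from 1727: 130 remains
subtract 89 from 130: 41 remains
subtract 34 from 41: 7 remains
subtract 5 from 7: 2 remains
subtract 2 from 2: 0 remains
1727 = 1597 + 89 + 34 + 5 + 2, which has 5 terms.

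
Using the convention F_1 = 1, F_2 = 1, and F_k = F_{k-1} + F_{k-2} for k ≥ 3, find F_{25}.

75025

Iterating the recurrence up to F_{18} = 2584 and F_{17} = 1597:
F_{19} = F_{18} + F_{17} = 2584 + 1597 = 4181
F_{20} = F_{19} + F_{18} = 4181 + 2584 = 6765
F_{21} = F_{20} + F_{19} = 6765 + 4181 = 10946
F_{22} = F_{21} + F_{20} = 10946 + 6765 = 17711
F_{23} = F_{22} + F_{21} = 17711 + 10946 = 28657
F_{24} = F_{23} + F_{22} = 28657 + 17711 = 46368
F_{25} = F_{24} + F_{23} = 46368 + 28657 = 75025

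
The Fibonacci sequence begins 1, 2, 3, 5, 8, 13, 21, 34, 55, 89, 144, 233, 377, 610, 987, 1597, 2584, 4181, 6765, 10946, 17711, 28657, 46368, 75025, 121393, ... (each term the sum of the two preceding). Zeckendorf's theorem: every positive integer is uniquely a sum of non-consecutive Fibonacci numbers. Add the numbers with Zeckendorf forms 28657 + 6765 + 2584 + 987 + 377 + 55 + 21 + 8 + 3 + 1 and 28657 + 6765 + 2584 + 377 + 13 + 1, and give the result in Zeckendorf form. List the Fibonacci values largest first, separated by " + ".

75025 + 2584 + 233 + 13

The two numbers are 39458 and 38397, so their sum is 77855.
Repeatedly subtract the largest Fibonacci number that fits:
take 75025 (≤ 77855); 77855 − 75025 = 2830
take 2584 (≤ 2830); 2830 − 2584 = 246
take 233 (≤ 246); 246 − 233 = 13
take 13 (≤ 13); 13 − 13 = 0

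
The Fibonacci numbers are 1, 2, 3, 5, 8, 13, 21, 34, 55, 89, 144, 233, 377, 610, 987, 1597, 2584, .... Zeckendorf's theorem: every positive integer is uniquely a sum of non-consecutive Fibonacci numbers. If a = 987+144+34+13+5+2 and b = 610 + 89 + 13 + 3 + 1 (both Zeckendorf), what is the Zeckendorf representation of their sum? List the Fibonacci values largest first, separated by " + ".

1597 + 233 + 55 + 13 + 3

The two numbers are 1185 and 716, so their sum is 1901.
Greedy algorithm:
take 1597 (≤ 1901); 1901 − 1597 = 304
take 233 (≤ 304); 304 − 233 = 71
take 55 (≤ 71); 71 − 55 = 16
take 13 (≤ 16); 16 − 13 = 3
take 3 (≤ 3); 3 − 3 = 0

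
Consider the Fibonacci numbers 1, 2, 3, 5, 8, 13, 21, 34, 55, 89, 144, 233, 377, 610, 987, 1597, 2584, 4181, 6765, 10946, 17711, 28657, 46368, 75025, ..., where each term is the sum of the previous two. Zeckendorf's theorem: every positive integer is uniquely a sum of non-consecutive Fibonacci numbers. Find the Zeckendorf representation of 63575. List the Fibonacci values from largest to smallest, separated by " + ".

46368 ≤ 63575 < 75025, so take 46368; remainder 17207
10946 ≤ 17207 < 17711, so take 10946; remainder 6261
4181 ≤ 6261 < 6765, so take 4181; remainder 2080
1597 ≤ 2080 < 2584, so take 1597; remainder 483
377 ≤ 483 < 610, so take 377; remainder 106
89 ≤ 106 < 144, so take 89; remainder 17
13 ≤ 17 < 21, so take 13; remainder 4
3 ≤ 4 < 5, so take 3; remainder 1
1 ≤ 1 < 2, so take 1; remainder 0
So 63575 = 46368 + 10946 + 4181 + 1597 + 377 + 89 + 13 + 3 + 1, with no two terms consecutive in the sequence.

46368 + 10946 + 4181 + 1597 + 377 + 89 + 13 + 3 + 1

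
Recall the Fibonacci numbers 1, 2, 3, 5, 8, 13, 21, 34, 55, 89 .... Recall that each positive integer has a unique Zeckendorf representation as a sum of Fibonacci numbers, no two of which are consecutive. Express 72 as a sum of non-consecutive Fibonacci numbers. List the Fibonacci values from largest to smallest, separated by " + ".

55 + 13 + 3 + 1

72 − 55 = 17
17 − 13 = 4
4 − 3 = 1
1 − 1 = 0
So 72 = 55 + 13 + 3 + 1, with no two terms consecutive in the sequence.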